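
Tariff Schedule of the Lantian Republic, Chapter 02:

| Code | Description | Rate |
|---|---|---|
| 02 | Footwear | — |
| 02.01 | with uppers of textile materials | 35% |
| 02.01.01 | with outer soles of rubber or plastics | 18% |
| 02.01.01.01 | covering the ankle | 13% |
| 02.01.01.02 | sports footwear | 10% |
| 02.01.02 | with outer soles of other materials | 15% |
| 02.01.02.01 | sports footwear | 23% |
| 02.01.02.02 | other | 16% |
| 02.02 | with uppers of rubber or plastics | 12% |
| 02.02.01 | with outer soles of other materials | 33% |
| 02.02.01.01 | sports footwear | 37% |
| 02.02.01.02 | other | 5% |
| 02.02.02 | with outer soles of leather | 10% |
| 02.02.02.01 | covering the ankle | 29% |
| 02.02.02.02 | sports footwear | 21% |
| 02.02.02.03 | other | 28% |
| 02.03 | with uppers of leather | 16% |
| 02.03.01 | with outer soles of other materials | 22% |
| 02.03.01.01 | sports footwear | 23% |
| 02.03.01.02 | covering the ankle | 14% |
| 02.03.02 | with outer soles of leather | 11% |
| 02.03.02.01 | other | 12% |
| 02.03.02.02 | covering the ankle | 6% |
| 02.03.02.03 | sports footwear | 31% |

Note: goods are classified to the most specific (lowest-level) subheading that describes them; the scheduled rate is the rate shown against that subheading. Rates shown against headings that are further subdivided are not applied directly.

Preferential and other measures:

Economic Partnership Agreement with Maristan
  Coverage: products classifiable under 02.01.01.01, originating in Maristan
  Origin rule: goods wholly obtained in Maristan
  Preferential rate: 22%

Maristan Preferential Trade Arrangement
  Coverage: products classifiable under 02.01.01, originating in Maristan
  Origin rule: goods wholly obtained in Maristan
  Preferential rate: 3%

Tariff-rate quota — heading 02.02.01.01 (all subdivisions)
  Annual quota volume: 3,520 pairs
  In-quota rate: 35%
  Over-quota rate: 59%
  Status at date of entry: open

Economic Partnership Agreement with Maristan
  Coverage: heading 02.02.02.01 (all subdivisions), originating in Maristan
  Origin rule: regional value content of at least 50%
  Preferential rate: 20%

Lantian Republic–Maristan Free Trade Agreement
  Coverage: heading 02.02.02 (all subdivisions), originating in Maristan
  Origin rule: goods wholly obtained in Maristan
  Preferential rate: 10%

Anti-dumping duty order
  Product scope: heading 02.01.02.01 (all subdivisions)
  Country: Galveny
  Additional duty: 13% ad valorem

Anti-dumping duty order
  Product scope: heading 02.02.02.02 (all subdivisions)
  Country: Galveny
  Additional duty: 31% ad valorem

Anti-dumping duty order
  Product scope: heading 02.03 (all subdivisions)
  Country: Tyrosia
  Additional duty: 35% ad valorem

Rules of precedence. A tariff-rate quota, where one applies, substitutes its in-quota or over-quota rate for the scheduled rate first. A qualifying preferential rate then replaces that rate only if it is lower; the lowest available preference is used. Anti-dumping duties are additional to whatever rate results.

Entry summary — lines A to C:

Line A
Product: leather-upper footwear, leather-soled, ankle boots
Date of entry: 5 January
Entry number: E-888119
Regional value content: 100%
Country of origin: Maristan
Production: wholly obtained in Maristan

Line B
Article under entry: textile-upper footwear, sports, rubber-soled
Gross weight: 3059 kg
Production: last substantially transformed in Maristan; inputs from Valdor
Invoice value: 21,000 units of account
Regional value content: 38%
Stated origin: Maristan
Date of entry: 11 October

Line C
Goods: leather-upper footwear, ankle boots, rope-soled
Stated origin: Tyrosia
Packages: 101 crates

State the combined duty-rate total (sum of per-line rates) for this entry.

Line A: leather-upper → 02.03; leather-soled → 02.03.02; ankle boots → 02.03.02.02. Scheduled 6%. Maristan agreement on 02.01.01.01: 02.03.02.02 not covered; Maristan agreement on 02.01.01: 02.03.02.02 not covered; Maristan agreement on 02.02.02.01: 02.03.02.02 not covered; Maristan agreement on 02.02.02: 02.03.02.02 not covered. → 6%.
Line B: textile-upper → 02.01; rubber-soled → 02.01.01; sports → 02.01.01.02. Scheduled 10%. Maristan agreement on 02.01.01.01: 02.01.01.02 not covered; Maristan agreement on 02.01.01: not wholly obtained; Maristan agreement on 02.02.02.01: 02.01.01.02 not covered; Maristan agreement on 02.02.02: 02.01.01.02 not covered. → 10%.
Line C: leather-upper → 02.03; rope-soled → 02.03.01; ankle boots → 02.03.01.02. Scheduled 14%. anti-dumping (Tyrosia, 02.03): +35%; total 14% + 35% = 49%. → 49%.
Sum: 6% + 10% + 49% = 65%.

65%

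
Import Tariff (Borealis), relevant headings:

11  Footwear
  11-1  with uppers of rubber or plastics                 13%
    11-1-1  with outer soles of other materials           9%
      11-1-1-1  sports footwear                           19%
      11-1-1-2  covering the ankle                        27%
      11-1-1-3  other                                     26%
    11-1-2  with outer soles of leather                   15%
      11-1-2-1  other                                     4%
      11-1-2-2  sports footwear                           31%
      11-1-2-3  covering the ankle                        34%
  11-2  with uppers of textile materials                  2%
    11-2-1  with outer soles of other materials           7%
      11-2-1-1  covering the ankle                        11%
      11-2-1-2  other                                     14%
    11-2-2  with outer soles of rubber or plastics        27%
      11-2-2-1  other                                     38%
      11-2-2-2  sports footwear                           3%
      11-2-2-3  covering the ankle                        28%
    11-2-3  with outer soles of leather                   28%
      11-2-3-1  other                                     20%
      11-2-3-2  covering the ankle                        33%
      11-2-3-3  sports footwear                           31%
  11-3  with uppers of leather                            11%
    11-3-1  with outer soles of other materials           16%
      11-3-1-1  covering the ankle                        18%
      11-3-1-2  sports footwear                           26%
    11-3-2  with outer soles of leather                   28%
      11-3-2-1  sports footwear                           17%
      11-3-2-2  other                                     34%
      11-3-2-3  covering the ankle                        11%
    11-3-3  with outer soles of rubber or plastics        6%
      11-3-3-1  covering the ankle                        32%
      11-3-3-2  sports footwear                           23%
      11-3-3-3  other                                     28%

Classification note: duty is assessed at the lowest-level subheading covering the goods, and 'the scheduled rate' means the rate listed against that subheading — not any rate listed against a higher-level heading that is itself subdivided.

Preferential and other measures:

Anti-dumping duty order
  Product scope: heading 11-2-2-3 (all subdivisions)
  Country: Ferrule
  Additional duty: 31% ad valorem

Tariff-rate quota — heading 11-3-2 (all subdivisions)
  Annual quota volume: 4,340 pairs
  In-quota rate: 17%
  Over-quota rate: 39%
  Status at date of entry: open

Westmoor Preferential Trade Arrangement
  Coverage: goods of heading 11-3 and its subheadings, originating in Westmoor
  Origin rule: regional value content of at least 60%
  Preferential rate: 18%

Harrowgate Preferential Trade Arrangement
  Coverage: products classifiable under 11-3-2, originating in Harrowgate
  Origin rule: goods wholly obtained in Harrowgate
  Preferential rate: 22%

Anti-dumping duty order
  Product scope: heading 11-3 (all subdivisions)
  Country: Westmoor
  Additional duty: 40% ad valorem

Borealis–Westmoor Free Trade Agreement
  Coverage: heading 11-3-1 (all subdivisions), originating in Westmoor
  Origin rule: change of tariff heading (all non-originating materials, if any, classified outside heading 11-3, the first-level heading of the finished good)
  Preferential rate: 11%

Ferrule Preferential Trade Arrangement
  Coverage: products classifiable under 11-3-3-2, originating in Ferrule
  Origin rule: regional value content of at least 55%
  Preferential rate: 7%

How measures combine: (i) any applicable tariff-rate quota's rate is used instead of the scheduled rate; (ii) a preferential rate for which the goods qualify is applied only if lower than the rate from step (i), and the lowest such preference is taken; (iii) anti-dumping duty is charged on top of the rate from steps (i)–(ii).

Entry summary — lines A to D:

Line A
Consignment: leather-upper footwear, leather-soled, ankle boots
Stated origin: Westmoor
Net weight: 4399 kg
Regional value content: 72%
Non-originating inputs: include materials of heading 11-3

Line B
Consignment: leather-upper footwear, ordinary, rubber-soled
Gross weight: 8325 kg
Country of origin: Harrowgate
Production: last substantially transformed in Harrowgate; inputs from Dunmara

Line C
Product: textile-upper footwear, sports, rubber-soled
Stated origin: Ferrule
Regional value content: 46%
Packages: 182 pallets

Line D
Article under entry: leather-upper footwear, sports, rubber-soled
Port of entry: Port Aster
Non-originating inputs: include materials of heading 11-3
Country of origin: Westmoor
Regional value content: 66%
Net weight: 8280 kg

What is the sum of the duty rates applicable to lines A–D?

Line A: leather-upper → 11-3; leather-soled → 11-3-2; ankle boots → 11-3-2-3. Scheduled 11%. quota on 11-3-2 open → in-quota 17%; Westmoor agreement on 11-3: RVC ≥ 60% → 18% available; Westmoor agreement on 11-3-1: 11-3-2-3 not covered; preference 18% not lower than 17% → no reduction; anti-dumping (Westmoor, 11-3): +40%; total 17% + 40% = 57%. → 57%.
Line B: leather-upper → 11-3; rubber-soled → 11-3-3; ordinary → 11-3-3-3. Scheduled 28%. Harrowgate agreement on 11-3-2: 11-3-3-3 not covered. → 28%.
Line C: textile-upper → 11-2; rubber-soled → 11-2-2; sports → 11-2-2-2. Scheduled 3%. Ferrule agreement on 11-3-3-2: 11-2-2-2 not covered. → 3%.
Line D: leather-upper → 11-3; rubber-soled → 11-3-3; sports → 11-3-3-2. Scheduled 23%. Westmoor agreement on 11-3: RVC ≥ 60% → 18% available; Westmoor agreement on 11-3-1: 11-3-3-2 not covered; preferential 18%; anti-dumping (Westmoor, 11-3): +40%; total 18% + 40% = 58%. → 58%.
Sum: 57% + 28% + 3% + 58% = 146%.

146%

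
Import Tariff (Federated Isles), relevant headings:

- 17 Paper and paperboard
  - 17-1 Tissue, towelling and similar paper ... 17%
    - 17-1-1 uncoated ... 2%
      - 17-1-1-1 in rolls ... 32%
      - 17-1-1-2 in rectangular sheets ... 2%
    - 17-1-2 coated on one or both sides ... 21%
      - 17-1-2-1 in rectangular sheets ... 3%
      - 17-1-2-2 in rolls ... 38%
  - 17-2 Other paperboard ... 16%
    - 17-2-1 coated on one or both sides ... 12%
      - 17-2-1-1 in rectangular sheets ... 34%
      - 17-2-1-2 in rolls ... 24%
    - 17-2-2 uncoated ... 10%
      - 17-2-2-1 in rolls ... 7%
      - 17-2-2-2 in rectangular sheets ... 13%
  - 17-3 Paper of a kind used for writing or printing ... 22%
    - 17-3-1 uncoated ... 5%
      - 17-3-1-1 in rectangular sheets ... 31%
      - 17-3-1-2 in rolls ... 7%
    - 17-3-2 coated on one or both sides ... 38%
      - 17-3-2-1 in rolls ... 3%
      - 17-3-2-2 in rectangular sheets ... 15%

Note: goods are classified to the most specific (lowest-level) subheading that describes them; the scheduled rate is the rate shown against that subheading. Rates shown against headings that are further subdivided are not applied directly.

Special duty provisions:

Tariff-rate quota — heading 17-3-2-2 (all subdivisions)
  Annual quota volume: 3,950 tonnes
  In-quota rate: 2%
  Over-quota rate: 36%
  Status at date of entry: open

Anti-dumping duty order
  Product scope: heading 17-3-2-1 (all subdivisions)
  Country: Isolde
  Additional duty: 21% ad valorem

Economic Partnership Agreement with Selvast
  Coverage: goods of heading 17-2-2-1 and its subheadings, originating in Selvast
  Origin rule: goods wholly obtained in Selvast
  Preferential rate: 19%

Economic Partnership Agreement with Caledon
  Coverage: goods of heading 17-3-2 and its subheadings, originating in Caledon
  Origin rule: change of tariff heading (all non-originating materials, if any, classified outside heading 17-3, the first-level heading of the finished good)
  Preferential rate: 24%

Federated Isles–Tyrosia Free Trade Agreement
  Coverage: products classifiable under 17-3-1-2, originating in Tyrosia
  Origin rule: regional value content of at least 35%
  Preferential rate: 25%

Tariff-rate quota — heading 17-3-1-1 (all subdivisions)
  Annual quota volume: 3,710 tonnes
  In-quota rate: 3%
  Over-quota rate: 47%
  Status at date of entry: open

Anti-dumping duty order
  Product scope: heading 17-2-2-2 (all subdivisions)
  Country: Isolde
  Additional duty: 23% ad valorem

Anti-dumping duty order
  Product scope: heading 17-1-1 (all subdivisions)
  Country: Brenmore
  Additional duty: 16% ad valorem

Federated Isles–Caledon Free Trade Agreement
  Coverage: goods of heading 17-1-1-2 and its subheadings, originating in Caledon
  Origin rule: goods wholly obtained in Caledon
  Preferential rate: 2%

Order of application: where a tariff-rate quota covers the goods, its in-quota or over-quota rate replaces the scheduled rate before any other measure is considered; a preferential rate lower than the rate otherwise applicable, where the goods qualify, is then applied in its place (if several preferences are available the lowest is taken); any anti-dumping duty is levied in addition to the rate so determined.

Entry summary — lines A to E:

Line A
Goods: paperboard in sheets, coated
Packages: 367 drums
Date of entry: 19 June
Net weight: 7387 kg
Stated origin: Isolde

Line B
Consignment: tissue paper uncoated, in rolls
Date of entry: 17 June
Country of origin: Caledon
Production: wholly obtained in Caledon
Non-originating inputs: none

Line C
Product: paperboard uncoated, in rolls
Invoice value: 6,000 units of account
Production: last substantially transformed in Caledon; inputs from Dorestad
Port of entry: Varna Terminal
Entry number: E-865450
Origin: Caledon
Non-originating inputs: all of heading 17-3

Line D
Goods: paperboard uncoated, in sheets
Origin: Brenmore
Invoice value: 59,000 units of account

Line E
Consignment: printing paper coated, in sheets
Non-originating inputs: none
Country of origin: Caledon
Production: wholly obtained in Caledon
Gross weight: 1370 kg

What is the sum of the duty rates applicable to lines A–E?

Line A: paperboard → 17-2; coated → 17-2-1; in sheets → 17-2-1-1. Scheduled 34%. No special measure applies. → 34%.
Line B: tissue paper → 17-1; uncoated → 17-1-1; in rolls → 17-1-1-1. Scheduled 32%. Caledon agreement on 17-3-2: 17-1-1-1 not covered; Caledon agreement on 17-1-1-2: 17-1-1-1 not covered. → 32%.
Line C: paperboard → 17-2; uncoated → 17-2-2; in rolls → 17-2-2-1. Scheduled 7%. Caledon agreement on 17-3-2: 17-2-2-1 not covered; Caledon agreement on 17-1-1-2: 17-2-2-1 not covered. → 7%.
Line D: paperboard → 17-2; uncoated → 17-2-2; in sheets → 17-2-2-2. Scheduled 13%. No special measure applies. → 13%.
Line E: printing paper → 17-3; coated → 17-3-2; in sheets → 17-3-2-2. Scheduled 15%. quota on 17-3-2-2 open → in-quota 2%; Caledon agreement on 17-3-2: CTH met → 24% available; Caledon agreement on 17-1-1-2: 17-3-2-2 not covered; preference 24% not lower than 2% → no reduction. → 2%.
Sum: 34% + 32% + 7% + 13% + 2% = 88%.

88%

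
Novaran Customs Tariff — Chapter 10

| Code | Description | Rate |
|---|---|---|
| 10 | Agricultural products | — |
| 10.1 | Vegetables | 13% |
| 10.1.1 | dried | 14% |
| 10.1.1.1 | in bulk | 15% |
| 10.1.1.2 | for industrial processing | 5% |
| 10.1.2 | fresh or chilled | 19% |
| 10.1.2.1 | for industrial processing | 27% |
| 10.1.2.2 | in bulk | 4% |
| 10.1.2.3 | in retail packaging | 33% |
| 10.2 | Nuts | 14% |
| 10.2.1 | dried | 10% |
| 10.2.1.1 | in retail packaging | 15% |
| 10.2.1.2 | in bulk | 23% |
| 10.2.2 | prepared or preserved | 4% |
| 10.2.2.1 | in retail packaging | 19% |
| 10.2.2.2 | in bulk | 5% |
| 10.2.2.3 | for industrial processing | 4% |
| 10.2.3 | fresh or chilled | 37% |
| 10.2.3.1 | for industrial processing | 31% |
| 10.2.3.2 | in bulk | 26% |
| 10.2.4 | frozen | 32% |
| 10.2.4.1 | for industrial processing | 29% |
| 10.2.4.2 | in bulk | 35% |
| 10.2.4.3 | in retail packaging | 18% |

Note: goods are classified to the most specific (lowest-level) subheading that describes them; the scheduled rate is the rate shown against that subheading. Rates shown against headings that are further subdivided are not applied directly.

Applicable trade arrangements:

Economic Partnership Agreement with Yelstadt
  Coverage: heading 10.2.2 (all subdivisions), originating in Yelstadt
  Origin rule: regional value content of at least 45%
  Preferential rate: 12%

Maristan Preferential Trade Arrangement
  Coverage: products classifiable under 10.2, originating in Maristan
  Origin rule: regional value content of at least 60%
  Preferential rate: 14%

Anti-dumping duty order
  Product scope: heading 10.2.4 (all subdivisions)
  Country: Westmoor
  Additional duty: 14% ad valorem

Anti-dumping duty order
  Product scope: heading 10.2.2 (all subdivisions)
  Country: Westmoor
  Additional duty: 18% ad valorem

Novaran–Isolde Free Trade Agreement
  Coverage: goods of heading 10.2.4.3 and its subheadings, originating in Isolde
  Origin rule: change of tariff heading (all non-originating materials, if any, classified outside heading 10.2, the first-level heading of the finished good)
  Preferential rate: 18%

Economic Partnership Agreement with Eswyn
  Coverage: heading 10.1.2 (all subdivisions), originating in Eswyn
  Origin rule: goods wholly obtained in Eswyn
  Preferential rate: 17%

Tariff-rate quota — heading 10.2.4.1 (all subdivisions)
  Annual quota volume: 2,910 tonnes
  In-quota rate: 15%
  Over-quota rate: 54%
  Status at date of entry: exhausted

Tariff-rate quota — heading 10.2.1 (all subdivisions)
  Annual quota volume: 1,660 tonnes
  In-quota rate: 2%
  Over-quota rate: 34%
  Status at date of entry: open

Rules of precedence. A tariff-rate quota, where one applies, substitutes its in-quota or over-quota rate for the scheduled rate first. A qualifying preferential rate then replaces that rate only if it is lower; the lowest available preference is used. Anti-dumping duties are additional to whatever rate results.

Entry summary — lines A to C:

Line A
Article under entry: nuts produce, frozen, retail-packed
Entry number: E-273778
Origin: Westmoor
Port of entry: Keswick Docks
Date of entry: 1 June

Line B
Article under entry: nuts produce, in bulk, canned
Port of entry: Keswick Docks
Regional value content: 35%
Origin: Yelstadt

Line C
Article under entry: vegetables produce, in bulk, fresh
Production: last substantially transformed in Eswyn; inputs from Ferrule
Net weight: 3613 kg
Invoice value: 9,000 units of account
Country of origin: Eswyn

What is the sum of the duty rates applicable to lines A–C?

Line A: nuts → 10.2; frozen → 10.2.4; retail-packed → 10.2.4.3. Scheduled 18%. anti-dumping (Westmoor, 10.2.4): +14%; total 18% + 14% = 32%. → 32%.
Line B: nuts → 10.2; canned → 10.2.2; in bulk → 10.2.2.2. Scheduled 5%. Yelstadt agreement on 10.2.2: RVC < 45%. → 5%.
Line C: vegetables → 10.1; fresh → 10.1.2; in bulk → 10.1.2.2. Scheduled 4%. Eswyn agreement on 10.1.2: not wholly obtained. → 4%.
Sum: 32% + 5% + 4% = 41%.

41%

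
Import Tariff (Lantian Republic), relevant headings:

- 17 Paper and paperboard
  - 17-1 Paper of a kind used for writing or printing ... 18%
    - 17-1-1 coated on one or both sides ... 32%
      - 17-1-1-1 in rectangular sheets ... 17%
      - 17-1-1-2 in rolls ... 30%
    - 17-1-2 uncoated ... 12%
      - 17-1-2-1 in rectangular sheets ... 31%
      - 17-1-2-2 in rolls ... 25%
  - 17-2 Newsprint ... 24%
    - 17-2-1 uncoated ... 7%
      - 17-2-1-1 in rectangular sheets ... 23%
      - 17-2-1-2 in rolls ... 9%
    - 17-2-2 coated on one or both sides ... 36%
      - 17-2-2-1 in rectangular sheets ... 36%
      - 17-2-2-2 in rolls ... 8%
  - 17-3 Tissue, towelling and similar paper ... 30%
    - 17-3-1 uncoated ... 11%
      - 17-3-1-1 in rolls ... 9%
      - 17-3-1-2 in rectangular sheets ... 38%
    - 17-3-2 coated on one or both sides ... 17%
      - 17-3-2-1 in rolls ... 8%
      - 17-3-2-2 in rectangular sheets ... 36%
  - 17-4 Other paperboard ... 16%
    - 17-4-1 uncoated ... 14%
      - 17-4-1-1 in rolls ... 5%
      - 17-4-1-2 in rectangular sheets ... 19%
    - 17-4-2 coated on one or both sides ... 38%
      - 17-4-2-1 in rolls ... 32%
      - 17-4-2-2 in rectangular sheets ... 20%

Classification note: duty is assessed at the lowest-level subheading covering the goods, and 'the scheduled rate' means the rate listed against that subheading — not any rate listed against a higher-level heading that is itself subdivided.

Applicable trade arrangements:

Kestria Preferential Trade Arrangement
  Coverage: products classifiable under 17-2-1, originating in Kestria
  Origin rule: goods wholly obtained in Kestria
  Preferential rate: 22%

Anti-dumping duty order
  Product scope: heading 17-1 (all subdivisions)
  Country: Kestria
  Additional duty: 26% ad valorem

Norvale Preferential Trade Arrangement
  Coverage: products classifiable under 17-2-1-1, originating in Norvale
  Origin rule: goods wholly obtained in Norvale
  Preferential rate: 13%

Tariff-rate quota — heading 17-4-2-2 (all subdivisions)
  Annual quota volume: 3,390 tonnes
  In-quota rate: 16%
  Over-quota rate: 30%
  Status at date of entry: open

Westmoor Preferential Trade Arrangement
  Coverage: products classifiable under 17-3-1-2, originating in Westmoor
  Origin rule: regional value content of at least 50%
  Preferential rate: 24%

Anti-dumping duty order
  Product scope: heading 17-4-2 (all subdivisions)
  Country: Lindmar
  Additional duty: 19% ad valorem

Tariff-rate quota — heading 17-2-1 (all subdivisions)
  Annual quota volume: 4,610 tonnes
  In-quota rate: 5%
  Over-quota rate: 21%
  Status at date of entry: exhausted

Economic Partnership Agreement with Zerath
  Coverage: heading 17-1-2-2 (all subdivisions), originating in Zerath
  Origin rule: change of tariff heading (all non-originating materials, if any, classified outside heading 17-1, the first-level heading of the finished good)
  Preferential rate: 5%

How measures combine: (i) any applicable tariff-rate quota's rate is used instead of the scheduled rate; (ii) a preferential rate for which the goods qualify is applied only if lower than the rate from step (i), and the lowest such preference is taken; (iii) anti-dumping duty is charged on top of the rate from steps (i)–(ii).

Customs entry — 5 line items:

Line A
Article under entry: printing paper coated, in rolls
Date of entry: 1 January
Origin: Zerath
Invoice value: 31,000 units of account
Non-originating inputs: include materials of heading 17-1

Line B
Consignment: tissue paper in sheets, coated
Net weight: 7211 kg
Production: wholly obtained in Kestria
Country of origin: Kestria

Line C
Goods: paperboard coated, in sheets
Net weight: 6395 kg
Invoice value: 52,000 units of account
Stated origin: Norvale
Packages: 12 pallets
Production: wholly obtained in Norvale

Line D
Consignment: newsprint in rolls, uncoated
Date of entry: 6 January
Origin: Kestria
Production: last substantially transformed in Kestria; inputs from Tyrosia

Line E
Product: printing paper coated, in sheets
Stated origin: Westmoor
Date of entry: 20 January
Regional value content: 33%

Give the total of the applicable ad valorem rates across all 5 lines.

120%

Line A: printing paper → 17-1; coated → 17-1-1; in rolls → 17-1-1-2. Scheduled 30%. Zerath agreement on 17-1-2-2: 17-1-1-2 not covered. → 30%.
Line B: tissue paper → 17-3; coated → 17-3-2; in sheets → 17-3-2-2. Scheduled 36%. Kestria agreement on 17-2-1: 17-3-2-2 not covered. → 36%.
Line C: paperboard → 17-4; coated → 17-4-2; in sheets → 17-4-2-2. Scheduled 20%. quota on 17-4-2-2 open → in-quota 16%; Norvale agreement on 17-2-1-1: 17-4-2-2 not covered. → 16%.
Line D: newsprint → 17-2; uncoated → 17-2-1; in rolls → 17-2-1-2. Scheduled 9%. quota on 17-2-1 exhausted → over-quota 21%; Kestria agreement on 17-2-1: not wholly obtained. → 21%.
Line E: printing paper → 17-1; coated → 17-1-1; in sheets → 17-1-1-1. Scheduled 17%. Westmoor agreement on 17-3-1-2: 17-1-1-1 not covered. → 17%.
Sum: 30% + 36% + 16% + 21% + 17% = 120%.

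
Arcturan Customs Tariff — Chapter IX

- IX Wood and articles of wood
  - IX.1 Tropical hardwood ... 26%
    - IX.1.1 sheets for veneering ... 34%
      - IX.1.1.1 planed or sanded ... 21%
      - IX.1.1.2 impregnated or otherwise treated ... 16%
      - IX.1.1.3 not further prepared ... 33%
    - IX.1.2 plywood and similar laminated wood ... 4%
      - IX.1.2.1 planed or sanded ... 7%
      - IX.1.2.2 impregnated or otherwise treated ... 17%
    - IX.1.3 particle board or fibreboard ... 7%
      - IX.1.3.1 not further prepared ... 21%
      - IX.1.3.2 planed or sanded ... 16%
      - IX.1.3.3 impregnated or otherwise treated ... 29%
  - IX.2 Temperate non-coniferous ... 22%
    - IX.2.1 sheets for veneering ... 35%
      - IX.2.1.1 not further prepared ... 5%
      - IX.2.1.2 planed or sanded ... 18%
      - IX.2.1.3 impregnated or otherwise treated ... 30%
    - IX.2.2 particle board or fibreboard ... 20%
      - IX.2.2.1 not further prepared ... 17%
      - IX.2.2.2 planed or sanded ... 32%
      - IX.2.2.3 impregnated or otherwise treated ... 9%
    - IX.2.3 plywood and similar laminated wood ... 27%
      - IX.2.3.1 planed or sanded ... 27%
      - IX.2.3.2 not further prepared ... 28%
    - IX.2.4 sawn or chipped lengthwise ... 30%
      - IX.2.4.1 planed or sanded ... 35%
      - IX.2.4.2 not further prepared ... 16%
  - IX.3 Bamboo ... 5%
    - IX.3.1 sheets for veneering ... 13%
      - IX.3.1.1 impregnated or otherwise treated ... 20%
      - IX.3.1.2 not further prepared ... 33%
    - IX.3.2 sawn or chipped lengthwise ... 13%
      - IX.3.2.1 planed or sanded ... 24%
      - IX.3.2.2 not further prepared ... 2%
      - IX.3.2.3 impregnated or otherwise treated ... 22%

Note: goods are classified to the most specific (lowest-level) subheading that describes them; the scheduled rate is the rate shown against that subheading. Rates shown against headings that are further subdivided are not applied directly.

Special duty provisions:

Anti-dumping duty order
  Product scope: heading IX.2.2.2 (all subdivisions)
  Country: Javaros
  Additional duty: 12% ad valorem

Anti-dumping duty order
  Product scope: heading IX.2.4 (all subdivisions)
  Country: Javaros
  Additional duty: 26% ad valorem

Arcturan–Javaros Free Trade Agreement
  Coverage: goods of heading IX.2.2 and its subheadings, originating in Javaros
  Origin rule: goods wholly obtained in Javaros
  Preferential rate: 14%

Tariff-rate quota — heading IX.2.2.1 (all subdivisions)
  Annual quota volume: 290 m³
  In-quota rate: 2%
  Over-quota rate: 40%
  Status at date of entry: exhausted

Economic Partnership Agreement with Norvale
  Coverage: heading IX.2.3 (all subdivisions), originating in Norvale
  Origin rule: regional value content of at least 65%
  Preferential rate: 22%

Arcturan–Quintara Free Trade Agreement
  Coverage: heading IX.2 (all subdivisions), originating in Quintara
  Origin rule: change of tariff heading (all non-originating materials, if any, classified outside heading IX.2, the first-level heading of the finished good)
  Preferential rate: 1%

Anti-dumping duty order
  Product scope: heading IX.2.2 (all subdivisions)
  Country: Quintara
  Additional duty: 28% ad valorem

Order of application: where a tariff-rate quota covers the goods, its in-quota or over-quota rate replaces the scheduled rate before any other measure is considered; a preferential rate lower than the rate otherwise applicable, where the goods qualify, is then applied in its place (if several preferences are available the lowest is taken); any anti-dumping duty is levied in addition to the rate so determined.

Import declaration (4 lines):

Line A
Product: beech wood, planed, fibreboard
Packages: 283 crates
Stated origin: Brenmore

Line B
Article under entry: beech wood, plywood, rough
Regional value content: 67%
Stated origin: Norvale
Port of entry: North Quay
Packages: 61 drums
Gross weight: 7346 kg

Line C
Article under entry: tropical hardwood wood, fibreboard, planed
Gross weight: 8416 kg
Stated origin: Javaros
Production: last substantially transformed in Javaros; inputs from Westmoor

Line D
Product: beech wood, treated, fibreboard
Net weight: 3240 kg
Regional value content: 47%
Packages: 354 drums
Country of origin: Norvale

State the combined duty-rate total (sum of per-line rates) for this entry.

79%

Line A: beech → IX.2; fibreboard → IX.2.2; planed → IX.2.2.2. Scheduled 32%. No special measure applies. → 32%.
Line B: beech → IX.2; plywood → IX.2.3; rough → IX.2.3.2. Scheduled 28%. Norvale agreement on IX.2.3: RVC ≥ 65% → 22% available; preferential 22%. → 22%.
Line C: tropical hardwood → IX.1; fibreboard → IX.1.3; planed → IX.1.3.2. Scheduled 16%. Javaros agreement on IX.2.2: IX.1.3.2 not covered. → 16%.
Line D: beech → IX.2; fibreboard → IX.2.2; treated → IX.2.2.3. Scheduled 9%. Norvale agreement on IX.2.3: IX.2.2.3 not covered. → 9%.
Sum: 32% + 22% + 16% + 9% = 79%.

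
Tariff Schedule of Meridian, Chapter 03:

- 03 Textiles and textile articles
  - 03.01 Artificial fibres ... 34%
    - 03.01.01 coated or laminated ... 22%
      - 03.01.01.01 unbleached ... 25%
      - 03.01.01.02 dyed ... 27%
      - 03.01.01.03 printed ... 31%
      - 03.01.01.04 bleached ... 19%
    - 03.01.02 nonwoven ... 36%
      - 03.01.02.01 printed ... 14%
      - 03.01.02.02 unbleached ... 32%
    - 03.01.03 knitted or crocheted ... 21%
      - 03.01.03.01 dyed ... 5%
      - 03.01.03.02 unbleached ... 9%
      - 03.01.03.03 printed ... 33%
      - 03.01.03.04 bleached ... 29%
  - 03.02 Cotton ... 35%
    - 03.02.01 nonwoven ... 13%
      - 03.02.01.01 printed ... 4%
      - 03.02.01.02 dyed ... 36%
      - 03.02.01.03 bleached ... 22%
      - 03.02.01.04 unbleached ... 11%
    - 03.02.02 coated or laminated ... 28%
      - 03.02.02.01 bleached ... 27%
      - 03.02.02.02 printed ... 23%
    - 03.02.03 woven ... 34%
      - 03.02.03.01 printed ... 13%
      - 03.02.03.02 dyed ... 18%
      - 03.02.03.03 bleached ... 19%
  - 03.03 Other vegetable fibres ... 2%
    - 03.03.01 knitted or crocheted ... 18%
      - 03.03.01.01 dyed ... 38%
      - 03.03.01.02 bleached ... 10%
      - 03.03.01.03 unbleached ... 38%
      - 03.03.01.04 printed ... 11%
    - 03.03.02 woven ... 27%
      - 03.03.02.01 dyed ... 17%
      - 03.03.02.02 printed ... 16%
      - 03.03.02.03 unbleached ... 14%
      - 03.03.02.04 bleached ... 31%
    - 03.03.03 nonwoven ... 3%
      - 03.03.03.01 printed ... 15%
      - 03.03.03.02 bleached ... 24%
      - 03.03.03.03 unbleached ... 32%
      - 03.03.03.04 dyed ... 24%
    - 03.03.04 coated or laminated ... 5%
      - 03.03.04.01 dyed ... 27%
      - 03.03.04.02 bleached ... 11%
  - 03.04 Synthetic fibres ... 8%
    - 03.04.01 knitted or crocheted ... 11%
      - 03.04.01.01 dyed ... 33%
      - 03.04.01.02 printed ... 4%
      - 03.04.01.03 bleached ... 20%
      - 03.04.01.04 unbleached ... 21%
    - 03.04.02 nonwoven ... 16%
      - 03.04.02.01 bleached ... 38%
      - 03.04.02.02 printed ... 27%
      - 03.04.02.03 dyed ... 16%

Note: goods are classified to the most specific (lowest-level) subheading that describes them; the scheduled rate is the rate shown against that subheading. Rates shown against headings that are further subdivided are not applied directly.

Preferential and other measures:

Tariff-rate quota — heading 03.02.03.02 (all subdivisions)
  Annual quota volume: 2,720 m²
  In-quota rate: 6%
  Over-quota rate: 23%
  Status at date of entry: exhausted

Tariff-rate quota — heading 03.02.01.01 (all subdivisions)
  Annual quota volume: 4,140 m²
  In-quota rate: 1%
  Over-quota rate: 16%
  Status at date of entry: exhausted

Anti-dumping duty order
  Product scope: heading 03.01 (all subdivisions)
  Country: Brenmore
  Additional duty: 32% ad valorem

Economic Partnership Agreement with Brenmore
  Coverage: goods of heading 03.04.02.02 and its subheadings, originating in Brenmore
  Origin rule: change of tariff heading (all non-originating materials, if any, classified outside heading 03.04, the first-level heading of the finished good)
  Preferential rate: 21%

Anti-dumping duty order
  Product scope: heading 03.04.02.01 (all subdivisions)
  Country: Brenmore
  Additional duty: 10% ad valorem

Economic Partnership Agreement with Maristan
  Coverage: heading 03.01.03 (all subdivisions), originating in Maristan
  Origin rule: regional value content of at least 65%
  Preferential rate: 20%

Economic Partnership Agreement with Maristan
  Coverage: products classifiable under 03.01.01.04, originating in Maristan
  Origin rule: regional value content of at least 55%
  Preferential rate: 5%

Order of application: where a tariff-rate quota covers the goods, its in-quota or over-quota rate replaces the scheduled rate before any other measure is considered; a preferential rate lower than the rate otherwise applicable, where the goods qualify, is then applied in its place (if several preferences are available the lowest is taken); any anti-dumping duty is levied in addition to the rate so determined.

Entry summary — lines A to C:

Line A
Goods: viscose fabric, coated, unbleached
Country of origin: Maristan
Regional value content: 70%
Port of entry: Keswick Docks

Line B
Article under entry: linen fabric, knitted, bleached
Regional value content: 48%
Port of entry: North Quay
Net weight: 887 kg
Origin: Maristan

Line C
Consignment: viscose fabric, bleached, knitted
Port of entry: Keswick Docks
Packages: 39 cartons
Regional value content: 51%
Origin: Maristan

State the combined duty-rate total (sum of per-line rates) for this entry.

64%

Line A: viscose → 03.01; coated → 03.01.01; unbleached → 03.01.01.01. Scheduled 25%. Maristan agreement on 03.01.03: 03.01.01.01 not covered; Maristan agreement on 03.01.01.04: 03.01.01.01 not covered. → 25%.
Line B: linen → 03.03; knitted → 03.03.01; bleached → 03.03.01.02. Scheduled 10%. Maristan agreement on 03.01.03: 03.03.01.02 not covered; Maristan agreement on 03.01.01.04: 03.03.01.02 not covered. → 10%.
Line C: viscose → 03.01; knitted → 03.01.03; bleached → 03.01.03.04. Scheduled 29%. Maristan agreement on 03.01.03: RVC < 65%; Maristan agreement on 03.01.01.04: 03.01.03.04 not covered. → 29%.
Sum: 25% + 10% + 29% = 64%.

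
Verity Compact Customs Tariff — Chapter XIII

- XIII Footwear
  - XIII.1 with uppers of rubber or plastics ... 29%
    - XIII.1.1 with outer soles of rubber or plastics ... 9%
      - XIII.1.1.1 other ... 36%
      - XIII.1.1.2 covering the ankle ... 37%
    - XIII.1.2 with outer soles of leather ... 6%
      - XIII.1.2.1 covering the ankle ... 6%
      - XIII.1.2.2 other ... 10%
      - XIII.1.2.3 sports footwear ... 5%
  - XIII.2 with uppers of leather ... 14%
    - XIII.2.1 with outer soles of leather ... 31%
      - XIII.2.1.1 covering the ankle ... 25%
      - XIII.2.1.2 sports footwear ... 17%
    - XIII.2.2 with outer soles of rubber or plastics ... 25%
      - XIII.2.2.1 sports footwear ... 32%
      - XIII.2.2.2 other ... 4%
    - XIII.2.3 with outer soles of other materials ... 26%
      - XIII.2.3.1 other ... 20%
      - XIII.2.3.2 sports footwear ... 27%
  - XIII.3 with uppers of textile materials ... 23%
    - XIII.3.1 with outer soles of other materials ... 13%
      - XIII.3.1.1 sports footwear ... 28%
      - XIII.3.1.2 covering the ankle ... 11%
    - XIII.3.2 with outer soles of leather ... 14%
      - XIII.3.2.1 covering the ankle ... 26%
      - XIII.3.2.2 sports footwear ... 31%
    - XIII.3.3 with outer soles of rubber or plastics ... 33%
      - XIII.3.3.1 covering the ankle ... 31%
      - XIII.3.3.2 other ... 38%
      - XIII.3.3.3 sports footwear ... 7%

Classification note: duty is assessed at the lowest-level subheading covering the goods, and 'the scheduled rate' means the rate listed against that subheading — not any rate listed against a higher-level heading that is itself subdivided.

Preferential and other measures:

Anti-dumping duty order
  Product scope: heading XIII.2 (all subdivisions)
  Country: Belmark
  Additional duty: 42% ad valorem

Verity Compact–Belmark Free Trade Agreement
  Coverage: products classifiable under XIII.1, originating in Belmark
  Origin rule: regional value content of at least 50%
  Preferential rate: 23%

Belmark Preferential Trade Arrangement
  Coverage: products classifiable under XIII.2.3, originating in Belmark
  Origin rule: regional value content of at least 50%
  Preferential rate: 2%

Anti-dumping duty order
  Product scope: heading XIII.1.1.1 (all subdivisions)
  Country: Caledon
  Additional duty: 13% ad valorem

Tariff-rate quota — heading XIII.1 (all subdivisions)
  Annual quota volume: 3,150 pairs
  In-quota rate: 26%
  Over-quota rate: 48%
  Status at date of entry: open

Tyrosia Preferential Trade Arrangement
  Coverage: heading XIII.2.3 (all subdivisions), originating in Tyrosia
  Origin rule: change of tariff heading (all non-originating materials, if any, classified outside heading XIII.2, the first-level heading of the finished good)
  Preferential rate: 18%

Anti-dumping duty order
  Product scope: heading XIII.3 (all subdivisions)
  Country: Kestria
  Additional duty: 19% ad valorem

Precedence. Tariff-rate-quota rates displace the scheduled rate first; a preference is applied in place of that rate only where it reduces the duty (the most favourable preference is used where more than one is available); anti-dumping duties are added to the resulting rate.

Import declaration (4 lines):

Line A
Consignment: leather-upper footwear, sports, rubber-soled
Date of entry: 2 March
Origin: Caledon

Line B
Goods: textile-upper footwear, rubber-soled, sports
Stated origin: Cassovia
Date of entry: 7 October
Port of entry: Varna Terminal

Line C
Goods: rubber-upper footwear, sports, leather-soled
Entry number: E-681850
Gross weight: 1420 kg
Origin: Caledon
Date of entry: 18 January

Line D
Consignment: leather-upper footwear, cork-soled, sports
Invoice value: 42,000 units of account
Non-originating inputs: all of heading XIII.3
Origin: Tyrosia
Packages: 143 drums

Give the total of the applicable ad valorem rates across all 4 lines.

Line A: leather-upper → XIII.2; rubber-soled → XIII.2.2; sports → XIII.2.2.1. Scheduled 32%. No special measure applies. → 32%.
Line B: textile-upper → XIII.3; rubber-soled → XIII.3.3; sports → XIII.3.3.3. Scheduled 7%. No special measure applies. → 7%.
Line C: rubber-upper → XIII.1; leather-soled → XIII.1.2; sports → XIII.1.2.3. Scheduled 5%. quota on XIII.1 open → in-quota 26%. → 26%.
Line D: leather-upper → XIII.2; cork-soled → XIII.2.3; sports → XIII.2.3.2. Scheduled 27%. Tyrosia agreement on XIII.2.3: CTH met → 18% available; preferential 18%. → 18%.
Sum: 32% + 7% + 26% + 18% = 83%.

83%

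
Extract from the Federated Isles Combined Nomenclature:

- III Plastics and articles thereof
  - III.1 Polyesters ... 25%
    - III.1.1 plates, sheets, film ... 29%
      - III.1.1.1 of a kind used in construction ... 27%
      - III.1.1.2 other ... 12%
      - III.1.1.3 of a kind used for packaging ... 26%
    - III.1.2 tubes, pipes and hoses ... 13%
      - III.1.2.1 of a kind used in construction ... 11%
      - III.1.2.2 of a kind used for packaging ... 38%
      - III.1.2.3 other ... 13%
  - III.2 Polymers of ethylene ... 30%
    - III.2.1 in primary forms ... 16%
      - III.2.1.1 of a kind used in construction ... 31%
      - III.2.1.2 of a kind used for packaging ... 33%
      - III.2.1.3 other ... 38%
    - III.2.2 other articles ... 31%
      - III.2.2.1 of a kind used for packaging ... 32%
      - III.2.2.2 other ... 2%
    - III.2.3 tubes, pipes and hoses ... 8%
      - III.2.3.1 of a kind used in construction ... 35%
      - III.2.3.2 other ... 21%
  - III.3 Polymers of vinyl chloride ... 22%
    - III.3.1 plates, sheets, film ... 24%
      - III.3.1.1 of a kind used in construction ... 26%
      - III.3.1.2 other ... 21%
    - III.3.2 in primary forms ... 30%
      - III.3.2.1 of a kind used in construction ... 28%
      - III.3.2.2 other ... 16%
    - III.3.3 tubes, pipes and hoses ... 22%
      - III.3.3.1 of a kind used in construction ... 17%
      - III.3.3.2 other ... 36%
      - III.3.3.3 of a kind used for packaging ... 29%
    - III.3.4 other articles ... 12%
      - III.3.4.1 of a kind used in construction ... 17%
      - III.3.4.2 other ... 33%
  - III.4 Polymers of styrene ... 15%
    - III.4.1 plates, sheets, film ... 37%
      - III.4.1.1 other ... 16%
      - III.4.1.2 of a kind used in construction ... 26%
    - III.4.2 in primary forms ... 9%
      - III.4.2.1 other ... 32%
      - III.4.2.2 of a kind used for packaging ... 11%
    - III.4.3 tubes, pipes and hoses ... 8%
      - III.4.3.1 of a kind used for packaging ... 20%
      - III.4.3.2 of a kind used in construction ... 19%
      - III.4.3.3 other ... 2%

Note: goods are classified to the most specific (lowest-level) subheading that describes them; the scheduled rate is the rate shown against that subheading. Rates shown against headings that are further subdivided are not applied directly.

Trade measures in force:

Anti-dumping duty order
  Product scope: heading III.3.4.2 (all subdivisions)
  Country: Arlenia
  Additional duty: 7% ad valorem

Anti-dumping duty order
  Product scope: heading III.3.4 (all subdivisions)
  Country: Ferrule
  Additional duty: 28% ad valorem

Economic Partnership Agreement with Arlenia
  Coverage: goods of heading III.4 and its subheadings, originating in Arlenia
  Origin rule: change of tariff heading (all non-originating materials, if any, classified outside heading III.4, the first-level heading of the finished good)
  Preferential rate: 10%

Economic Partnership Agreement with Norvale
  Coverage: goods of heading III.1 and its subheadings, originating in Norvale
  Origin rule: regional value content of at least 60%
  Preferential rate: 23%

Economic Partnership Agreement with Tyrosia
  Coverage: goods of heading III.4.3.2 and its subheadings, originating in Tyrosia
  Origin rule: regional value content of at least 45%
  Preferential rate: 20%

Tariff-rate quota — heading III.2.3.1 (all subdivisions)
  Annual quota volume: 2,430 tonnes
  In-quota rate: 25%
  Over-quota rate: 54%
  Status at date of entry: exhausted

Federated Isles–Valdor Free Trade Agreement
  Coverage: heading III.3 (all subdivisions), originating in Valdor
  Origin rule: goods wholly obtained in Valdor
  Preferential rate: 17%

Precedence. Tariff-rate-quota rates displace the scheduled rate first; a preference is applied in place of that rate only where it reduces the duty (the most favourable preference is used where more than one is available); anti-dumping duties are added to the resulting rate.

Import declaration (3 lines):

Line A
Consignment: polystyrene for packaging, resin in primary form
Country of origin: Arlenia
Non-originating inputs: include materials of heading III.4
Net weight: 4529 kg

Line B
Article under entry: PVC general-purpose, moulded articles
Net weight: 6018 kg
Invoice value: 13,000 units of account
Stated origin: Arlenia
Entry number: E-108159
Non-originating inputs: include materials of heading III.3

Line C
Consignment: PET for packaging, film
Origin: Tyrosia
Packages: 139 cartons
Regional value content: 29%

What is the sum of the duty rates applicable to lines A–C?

77%

Line A: polystyrene → III.4; resin in primary form → III.4.2; for packaging → III.4.2.2. Scheduled 11%. Arlenia agreement on III.4: CTH not met. → 11%.
Line B: PVC → III.3; moulded articles → III.3.4; general-purpose → III.3.4.2. Scheduled 33%. Arlenia agreement on III.4: III.3.4.2 not covered; anti-dumping (Arlenia, III.3.4.2): +7%; total 33% + 7% = 40%. → 40%.
Line C: PET → III.1; film → III.1.1; for packaging → III.1.1.3. Scheduled 26%. Tyrosia agreement on III.4.3.2: III.1.1.3 not covered. → 26%.
Sum: 11% + 40% + 26% = 77%.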